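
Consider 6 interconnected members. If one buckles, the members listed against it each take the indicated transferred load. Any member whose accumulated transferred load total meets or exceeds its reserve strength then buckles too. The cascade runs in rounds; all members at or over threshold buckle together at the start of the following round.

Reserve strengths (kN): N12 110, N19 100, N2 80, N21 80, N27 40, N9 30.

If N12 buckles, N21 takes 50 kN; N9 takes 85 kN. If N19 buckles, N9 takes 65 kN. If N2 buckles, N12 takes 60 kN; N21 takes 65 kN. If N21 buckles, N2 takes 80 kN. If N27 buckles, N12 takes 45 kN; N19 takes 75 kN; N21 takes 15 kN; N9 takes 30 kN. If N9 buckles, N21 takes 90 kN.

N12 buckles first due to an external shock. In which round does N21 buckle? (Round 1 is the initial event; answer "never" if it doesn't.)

3

Round 1 — N12 buckles (initial).
  N21: +50 → 50 < 80
  N9: +85 → 85 ≥ 30
Round 2 — N9 buckles.
  N21: +90 → 140 ≥ 80
Round 3 — N21 buckles.
  N2: +80 → 80 ≥ 80
Round 4 — N2 buckles.
No further bucklings.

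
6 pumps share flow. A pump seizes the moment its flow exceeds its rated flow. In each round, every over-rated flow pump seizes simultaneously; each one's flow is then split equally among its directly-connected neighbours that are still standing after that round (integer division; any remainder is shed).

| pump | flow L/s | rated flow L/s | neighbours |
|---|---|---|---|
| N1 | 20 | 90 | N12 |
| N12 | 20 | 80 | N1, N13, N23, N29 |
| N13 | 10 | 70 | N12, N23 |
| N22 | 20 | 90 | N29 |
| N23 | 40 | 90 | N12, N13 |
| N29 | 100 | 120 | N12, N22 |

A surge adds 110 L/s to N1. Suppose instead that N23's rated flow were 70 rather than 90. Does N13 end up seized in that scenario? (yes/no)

yes

With N23's rated flow at 70:
Round 1 — N1 at 130 > 90. N1 seizes.
  N1 sheds 130 L/s to N12: 130 each.
    N12: 20+130 = 150 > 80
Round 2 — N12 seizes.
  N12 sheds 150 L/s to N13, N23, N29: 50 each.
    N13: 10+50 = 60 ≤ 70
    N23: 40+50 = 90 > 70
    N29: 100+50 = 150 > 120
Round 3 — N23, N29 seize.
  N23 sheds 90 L/s to N13: 90 each.
    N13: 60+90 = 150 > 70
  N29 sheds 150 L/s to N22: 150 each.
    N22: 20+150 = 170 > 90
Round 4 — N13, N22 seize.
  N13 sheds 150 L/s: no online neighbours, lost.
  N22 sheds 170 L/s: no online neighbours, lost.
No further seizures.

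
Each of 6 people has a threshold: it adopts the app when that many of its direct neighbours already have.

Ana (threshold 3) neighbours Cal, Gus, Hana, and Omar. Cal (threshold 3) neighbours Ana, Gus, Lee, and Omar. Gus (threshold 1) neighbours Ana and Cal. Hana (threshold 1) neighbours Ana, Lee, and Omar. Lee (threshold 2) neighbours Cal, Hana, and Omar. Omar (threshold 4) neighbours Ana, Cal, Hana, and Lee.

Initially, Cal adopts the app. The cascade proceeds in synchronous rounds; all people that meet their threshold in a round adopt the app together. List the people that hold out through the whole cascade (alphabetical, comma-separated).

Ana, Hana, Lee, Omar

Round 1 — Cal adopts the app (initial).
Round 2 — checking thresholds:
  Ana: 1 of 4 neighbours < 3, not yet.
  Gus: 1 of 2 neighbours ≥ 1, adopts the app.
  Lee: 1 of 3 neighbours < 2, not yet.
  Omar: 1 of 4 neighbours < 4, not yet.
Round 3 — no new adoptions; cascade stops.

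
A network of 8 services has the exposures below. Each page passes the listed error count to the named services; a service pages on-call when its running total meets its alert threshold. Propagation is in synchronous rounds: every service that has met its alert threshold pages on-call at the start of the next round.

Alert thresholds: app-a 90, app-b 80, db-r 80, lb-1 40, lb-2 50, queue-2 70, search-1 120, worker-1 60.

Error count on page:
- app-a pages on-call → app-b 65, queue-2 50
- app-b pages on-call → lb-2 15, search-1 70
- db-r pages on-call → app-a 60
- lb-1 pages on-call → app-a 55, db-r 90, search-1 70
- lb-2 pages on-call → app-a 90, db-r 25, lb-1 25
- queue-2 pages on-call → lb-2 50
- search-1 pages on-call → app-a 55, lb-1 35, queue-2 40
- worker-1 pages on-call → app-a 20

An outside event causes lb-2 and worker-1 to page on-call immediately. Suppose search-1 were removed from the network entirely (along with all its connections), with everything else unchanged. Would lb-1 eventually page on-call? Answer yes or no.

With search-1 removed:
Round 1 — lb-2, worker-1 page on-call (initial).
  app-a: +90+20 → 110 ≥ 90
  db-r: +25 → 25 < 80
  lb-1: +25 → 25 < 40
Round 2 — app-a pages on-call.
  app-b: +65 → 65 < 80
  queue-2: +50 → 50 < 70
No further pages.

no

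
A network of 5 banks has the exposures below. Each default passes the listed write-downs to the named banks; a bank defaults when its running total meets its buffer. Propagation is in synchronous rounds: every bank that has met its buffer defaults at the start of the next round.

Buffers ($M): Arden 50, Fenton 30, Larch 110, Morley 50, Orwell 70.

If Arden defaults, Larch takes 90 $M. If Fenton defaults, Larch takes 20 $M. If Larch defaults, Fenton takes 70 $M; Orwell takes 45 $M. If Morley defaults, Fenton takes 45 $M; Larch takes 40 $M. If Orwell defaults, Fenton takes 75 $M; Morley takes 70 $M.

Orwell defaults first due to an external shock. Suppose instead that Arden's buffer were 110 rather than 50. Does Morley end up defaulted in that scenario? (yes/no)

yes

With Arden's buffer at 110:
Round 1 — Orwell defaults (initial).
  Fenton: +75 → 75 ≥ 30
  Morley: +70 → 70 ≥ 50
Round 2 — Fenton, Morley default.
  Larch: +20+40 → 60 < 110
No further defaults.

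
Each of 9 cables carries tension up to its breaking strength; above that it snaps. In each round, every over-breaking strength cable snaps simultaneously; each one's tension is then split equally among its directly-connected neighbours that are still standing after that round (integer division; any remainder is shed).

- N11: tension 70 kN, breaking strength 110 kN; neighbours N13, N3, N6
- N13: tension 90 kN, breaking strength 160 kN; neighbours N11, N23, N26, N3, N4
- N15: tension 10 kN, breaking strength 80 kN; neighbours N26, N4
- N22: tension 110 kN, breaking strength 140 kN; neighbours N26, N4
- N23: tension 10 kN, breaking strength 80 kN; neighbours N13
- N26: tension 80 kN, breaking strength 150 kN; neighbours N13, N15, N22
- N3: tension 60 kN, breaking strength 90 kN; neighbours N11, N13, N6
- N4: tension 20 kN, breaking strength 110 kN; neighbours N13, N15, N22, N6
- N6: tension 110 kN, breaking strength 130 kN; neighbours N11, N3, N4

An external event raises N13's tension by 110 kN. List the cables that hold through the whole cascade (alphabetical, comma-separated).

N23

Round 1 — N13 at 200 > 160. N13 snaps.
  N13 sheds 200 kN to N11, N23, N26, N3, N4: 40 each.
    N11: 70+40 = 110 ≤ 110
    N23: 10+40 = 50 ≤ 80
    N26: 80+40 = 120 ≤ 150
    N3: 60+40 = 100 > 90
    N4: 20+40 = 60 ≤ 110
Round 2 — N3 snaps.
  N3 sheds 100 kN to N11, N6: 50 each.
    N11: 110+50 = 160 > 110
    N6: 110+50 = 160 > 130
Round 3 — N11, N6 snap.
  N11 sheds 160 kN: no online neighbours, lost.
  N6 sheds 160 kN to N4: 160 each.
    N4: 60+160 = 220 > 110
Round 4 — N4 snaps.
  N4 sheds 220 kN to N15, N22: 110 each.
    N15: 10+110 = 120 > 80
    N22: 110+110 = 220 > 140
Round 5 — N15, N22 snap.
  N15 sheds 120 kN to N26: 120 each.
    N26: 120+120 = 240 > 150
  N22 sheds 220 kN to N26: 220 each.
    N26: 240+220 = 460 > 150
Round 6 — N26 snaps.
  N26 sheds 460 kN: no online neighbours, lost.
No further breaks.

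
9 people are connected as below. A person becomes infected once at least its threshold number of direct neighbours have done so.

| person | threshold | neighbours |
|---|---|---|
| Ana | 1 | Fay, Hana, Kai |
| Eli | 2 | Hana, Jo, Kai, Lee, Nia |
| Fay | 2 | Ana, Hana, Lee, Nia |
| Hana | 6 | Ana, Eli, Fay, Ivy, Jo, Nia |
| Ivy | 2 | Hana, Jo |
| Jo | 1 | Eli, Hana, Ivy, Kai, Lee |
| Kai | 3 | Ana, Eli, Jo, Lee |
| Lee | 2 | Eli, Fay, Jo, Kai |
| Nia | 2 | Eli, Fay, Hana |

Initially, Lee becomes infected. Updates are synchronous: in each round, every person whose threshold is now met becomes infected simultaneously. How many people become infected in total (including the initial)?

7

Round 1 — Lee becomes infected (initial).
Round 2 — checking thresholds:
  Eli: 1 of 5 neighbours < 2, not yet.
  Fay: 1 of 4 neighbours < 2, not yet.
  Jo: 1 of 5 neighbours ≥ 1, becomes infected.
  Kai: 1 of 4 neighbours < 3, not yet.
Round 3 — checking thresholds:
  Eli: 2 of 5 neighbours ≥ 2, becomes infected.
  Fay: 1 of 4 neighbours < 2, not yet.
  Hana: 1 of 6 neighbours < 6, not yet.
  Ivy: 1 of 2 neighbours < 2, not yet.
  Kai: 2 of 4 neighbours < 3, not yet.
Round 4 — checking thresholds:
  Fay: 1 of 4 neighbours < 2, not yet.
  Hana: 2 of 6 neighbours < 6, not yet.
  Ivy: 1 of 2 neighbours < 2, not yet.
  Kai: 3 of 4 neighbours ≥ 3, becomes infected.
  Nia: 1 of 3 neighbours < 2, not yet.
Round 5 — checking thresholds:
  Ana: 1 of 3 neighbours ≥ 1, becomes infected.
  Fay: 1 of 4 neighbours < 2, not yet.
  Hana: 2 of 6 neighbours < 6, not yet.
  Ivy: 1 of 2 neighbours < 2, not yet.
  Nia: 1 of 3 neighbours < 2, not yet.
Round 6 — checking thresholds:
  Fay: 2 of 4 neighbours ≥ 2, becomes infected.
  Hana: 3 of 6 neighbours < 6, not yet.
  Ivy: 1 of 2 neighbours < 2, not yet.
  Nia: 1 of 3 neighbours < 2, not yet.
Round 7 — checking thresholds:
  Hana: 4 of 6 neighbours < 6, not yet.
  Ivy: 1 of 2 neighbours < 2, not yet.
  Nia: 2 of 3 neighbours ≥ 2, becomes infected.
Round 8 — no new infections; cascade stops.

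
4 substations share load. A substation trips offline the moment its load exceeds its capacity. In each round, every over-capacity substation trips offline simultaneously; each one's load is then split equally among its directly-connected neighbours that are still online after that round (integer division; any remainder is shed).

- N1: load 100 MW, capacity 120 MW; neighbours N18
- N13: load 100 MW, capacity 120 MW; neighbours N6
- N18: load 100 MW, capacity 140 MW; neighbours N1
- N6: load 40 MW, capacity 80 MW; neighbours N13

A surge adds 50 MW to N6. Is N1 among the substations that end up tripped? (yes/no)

Round 1 — N6 at 90 > 80. N6 trips offline.
  N6 sheds 90 MW to N13: 90 each.
    N13: 100+90 = 190 > 120
Round 2 — N13 trips offline.
  N13 sheds 190 MW: no online neighbours, lost.
No further trips.

no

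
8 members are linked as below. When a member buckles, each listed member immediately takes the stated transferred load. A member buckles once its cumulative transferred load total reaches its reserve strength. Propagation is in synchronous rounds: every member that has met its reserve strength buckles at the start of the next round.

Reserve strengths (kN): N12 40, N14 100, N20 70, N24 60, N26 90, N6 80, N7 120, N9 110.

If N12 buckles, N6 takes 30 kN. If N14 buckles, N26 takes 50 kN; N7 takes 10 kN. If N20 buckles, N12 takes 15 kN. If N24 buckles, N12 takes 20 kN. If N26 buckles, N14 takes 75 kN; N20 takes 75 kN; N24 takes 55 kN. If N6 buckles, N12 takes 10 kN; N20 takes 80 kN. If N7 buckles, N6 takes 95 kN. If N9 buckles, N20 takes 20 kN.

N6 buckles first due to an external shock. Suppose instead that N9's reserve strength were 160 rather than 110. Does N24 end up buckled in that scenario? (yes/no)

With N9's reserve strength at 160:
Round 1 — N6 buckles (initial).
  N12: +10 → 10 < 40
  N20: +80 → 80 ≥ 70
Round 2 — N20 buckles.
  N12: +15 → 25 < 40
No further bucklings.

no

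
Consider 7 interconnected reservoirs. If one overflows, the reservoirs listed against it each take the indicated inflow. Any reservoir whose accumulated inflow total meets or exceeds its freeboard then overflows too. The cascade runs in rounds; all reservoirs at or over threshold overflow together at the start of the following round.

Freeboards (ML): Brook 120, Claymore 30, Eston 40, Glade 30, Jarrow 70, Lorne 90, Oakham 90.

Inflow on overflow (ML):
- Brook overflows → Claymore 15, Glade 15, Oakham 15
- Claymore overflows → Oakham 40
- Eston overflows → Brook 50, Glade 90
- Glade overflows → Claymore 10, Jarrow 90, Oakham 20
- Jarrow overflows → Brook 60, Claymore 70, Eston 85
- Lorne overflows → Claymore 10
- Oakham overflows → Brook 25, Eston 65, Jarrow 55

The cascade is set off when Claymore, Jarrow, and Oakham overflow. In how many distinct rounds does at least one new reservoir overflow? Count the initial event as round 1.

3

Round 1 — Claymore, Jarrow, Oakham overflow (initial).
  Brook: +60+25 → 85 < 120
  Eston: +85+65 → 150 ≥ 40
Round 2 — Eston overflows.
  Brook: +50 → 135 ≥ 120
  Glade: +90 → 90 ≥ 30
Round 3 — Brook, Glade overflow.
No further overflows.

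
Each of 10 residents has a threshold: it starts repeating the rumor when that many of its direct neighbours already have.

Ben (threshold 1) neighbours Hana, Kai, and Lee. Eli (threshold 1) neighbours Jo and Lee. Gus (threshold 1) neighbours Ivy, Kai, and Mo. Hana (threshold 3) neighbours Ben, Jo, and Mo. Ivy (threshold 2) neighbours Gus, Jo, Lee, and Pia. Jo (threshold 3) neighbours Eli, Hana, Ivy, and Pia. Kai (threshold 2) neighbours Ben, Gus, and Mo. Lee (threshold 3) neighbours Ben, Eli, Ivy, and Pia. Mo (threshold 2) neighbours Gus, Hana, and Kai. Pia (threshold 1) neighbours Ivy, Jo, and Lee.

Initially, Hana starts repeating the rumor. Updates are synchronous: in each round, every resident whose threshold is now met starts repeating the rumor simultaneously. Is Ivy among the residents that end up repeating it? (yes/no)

no

Round 1 — Hana starts repeating the rumor (initial).
Round 2 — checking thresholds:
  Ben: 1 of 3 neighbours ≥ 1, starts repeating the rumor.
  Jo: 1 of 4 neighbours < 3, holds.
  Mo: 1 of 3 neighbours < 2, holds.
Round 3 — no new spreads; cascade stops.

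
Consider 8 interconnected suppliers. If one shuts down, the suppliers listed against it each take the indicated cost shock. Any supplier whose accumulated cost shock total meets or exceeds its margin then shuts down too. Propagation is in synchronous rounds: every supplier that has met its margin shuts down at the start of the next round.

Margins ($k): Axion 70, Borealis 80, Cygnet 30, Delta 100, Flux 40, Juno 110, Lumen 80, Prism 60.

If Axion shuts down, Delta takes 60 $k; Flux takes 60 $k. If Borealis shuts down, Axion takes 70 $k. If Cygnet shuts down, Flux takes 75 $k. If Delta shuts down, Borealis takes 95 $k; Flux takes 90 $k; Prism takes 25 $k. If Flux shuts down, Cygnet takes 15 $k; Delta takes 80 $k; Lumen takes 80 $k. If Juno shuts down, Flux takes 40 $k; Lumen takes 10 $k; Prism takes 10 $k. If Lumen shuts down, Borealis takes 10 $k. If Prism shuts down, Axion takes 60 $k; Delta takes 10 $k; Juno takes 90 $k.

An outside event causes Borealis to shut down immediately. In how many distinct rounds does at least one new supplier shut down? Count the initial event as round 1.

Round 1 — Borealis shuts down (initial).
  Axion: +70 → 70 ≥ 70
Round 2 — Axion shuts down.
  Delta: +60 → 60 < 100
  Flux: +60 → 60 ≥ 40
Round 3 — Flux shuts down.
  Cygnet: +15 → 15 < 30
  Delta: +80 → 140 ≥ 100
  Lumen: +80 → 80 ≥ 80
Round 4 — Delta, Lumen shut down.
  Prism: +25 → 25 < 60
No further shutdowns.

4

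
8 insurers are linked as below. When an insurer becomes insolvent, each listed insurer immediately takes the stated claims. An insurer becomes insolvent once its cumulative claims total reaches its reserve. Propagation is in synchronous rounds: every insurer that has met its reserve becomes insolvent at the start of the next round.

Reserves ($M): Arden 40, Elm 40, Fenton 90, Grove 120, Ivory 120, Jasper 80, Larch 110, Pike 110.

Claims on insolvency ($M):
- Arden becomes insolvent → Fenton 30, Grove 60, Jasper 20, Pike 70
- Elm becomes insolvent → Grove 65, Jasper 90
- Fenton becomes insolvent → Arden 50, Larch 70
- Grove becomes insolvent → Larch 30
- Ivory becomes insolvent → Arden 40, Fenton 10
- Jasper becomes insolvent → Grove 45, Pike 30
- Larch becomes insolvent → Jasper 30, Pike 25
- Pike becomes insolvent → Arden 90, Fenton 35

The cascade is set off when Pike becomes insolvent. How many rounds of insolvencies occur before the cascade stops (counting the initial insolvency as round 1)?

2

Round 1 — Pike becomes insolvent (initial).
  Arden: +90 → 90 ≥ 40
  Fenton: +35 → 35 < 90
Round 2 — Arden becomes insolvent.
  Fenton: +30 → 65 < 90
  Grove: +60 → 60 < 120
  Jasper: +20 → 20 < 80
No further insolvencies.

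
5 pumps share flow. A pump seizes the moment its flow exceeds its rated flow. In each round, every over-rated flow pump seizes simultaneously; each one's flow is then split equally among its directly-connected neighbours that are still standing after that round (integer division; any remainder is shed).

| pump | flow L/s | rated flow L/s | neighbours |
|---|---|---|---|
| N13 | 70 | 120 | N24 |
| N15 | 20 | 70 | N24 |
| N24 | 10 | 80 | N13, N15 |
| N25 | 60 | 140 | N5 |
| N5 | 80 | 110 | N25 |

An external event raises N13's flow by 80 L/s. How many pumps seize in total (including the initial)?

Round 1 — N13 at 150 > 120. N13 seizes.
  N13 sheds 150 L/s to N24: 150 each.
    N24: 10+150 = 160 > 80
Round 2 — N24 seizes.
  N24 sheds 160 L/s to N15: 160 each.
    N15: 20+160 = 180 > 70
Round 3 — N15 seizes.
  N15 sheds 180 L/s: no online neighbours, lost.
No further seizures.

3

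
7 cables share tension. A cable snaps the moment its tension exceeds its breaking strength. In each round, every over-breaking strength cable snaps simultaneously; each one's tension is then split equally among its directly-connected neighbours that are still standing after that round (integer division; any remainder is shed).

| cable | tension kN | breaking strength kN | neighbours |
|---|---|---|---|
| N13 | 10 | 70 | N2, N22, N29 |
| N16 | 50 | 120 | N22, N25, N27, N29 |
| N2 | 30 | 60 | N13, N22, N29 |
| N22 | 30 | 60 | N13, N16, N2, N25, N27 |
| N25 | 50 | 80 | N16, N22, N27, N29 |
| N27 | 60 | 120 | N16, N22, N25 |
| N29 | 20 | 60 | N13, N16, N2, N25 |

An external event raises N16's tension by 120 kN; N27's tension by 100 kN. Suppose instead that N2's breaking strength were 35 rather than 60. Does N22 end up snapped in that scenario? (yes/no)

yes

With N2's breaking strength at 35:
Round 1 — N16 at 170 > 120; N27 at 160 > 120. N16, N27 snap.
  N16 sheds 170 kN to N22, N25, N29: 56 each (2 lost).
    N22: 30+56 = 86 > 60
    N25: 50+56 = 106 > 80
    N29: 20+56 = 76 > 60
  N27 sheds 160 kN to N22, N25: 80 each.
    N22: 86+80 = 166 > 60
    N25: 106+80 = 186 > 80
Round 2 — N22, N25, N29 snap.
  N22 sheds 166 kN to N13, N2: 83 each.
    N13: 10+83 = 93 > 70
    N2: 30+83 = 113 > 35
  N25 sheds 186 kN: no online neighbours, lost.
  N29 sheds 76 kN to N13, N2: 38 each.
    N13: 93+38 = 131 > 70
    N2: 113+38 = 151 > 35
Round 3 — N13, N2 snap.
  N13 sheds 131 kN: no online neighbours, lost.
  N2 sheds 151 kN: no online neighbours, lost.
No further breaks.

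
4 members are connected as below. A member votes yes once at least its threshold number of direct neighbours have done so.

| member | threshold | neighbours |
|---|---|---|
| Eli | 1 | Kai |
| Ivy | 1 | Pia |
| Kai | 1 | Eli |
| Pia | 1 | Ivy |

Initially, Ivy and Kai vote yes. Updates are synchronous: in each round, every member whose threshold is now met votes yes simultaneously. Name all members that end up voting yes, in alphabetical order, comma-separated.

Eli, Ivy, Kai, Pia

Round 1 — Ivy, Kai vote yes (initial).
Round 2 — checking thresholds:
  Eli: 1 of 1 neighbours ≥ 1, votes yes.
  Pia: 1 of 1 neighbours ≥ 1, votes yes.
Round 3 — no new yes votes; cascade stops.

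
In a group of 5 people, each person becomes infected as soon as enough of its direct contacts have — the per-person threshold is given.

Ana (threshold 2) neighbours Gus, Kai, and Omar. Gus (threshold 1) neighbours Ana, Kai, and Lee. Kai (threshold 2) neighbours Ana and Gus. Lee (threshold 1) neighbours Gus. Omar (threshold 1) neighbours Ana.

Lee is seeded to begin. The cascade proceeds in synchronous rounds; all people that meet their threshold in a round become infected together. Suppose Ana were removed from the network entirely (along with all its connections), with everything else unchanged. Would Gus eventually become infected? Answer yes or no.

yes

With Ana removed:
Round 1 — Lee becomes infected (initial).
Round 2 — checking thresholds:
  Gus: 1 of 2 neighbours ≥ 1, becomes infected.
Round 3 — no new infections; cascade stops.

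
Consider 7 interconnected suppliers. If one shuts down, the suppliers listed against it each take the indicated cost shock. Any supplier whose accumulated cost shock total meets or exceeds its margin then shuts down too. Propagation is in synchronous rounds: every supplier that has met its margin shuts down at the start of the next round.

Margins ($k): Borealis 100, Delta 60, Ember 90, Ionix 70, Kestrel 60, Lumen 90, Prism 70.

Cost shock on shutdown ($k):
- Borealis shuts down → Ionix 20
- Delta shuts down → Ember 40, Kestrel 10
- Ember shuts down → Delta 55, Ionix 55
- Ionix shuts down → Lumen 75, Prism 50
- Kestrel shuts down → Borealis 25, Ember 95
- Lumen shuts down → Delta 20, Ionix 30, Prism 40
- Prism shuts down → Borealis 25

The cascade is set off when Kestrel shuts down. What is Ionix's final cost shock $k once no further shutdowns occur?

55

Round 1 — Kestrel shuts down (initial).
  Borealis: +25 → 25 < 100
  Ember: +95 → 95 ≥ 90
Round 2 — Ember shuts down.
  Delta: +55 → 55 < 60
  Ionix: +55 → 55 < 70
No further shutdowns.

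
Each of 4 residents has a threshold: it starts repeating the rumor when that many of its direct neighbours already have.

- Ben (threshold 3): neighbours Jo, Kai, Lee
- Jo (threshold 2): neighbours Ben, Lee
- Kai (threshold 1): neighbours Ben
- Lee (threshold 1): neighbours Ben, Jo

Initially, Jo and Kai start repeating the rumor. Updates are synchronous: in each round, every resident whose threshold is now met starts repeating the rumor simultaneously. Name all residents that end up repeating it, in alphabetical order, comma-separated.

Ben, Jo, Kai, Lee

Round 1 — Jo, Kai start repeating the rumor (initial).
Round 2 — checking thresholds:
  Ben: 2 of 3 neighbours < 3, holds.
  Lee: 1 of 2 neighbours ≥ 1, starts repeating the rumor.
Round 3 — checking thresholds:
  Ben: 3 of 3 neighbours ≥ 3, starts repeating the rumor.
Round 4 — no new spreads; cascade stops.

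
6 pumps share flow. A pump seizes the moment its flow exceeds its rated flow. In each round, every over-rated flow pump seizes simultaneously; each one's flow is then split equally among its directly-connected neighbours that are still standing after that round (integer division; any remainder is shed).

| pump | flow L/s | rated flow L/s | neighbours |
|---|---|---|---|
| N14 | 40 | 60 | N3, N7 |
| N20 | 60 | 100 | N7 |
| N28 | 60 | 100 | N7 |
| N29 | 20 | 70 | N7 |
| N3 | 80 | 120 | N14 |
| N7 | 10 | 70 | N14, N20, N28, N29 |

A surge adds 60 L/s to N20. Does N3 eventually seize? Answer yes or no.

yes

Round 1 — N20 at 120 > 100. N20 seizes.
  N20 sheds 120 L/s to N7: 120 each.
    N7: 10+120 = 130 > 70
Round 2 — N7 seizes.
  N7 sheds 130 L/s to N14, N28, N29: 43 each (1 lost).
    N14: 40+43 = 83 > 60
    N28: 60+43 = 103 > 100
    N29: 20+43 = 63 ≤ 70
Round 3 — N14, N28 seize.
  N14 sheds 83 L/s to N3: 83 each.
    N3: 80+83 = 163 > 120
  N28 sheds 103 L/s: no online neighbours, lost.
Round 4 — N3 seizes.
  N3 sheds 163 L/s: no online neighbours, lost.
No further seizures.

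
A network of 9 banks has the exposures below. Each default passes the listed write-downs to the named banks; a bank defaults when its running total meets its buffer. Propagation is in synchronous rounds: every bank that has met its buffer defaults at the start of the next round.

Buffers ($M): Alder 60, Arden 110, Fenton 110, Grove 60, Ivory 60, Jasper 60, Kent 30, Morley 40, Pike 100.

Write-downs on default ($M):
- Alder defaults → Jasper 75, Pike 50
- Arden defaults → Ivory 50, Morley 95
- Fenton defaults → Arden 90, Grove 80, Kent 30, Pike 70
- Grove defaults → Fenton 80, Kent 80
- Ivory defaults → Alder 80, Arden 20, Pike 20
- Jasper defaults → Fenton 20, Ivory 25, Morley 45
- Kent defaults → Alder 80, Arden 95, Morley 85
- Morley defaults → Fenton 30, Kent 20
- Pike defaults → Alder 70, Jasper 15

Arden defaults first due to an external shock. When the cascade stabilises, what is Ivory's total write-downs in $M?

Round 1 — Arden defaults (initial).
  Ivory: +50 → 50 < 60
  Morley: +95 → 95 ≥ 40
Round 2 — Morley defaults.
  Fenton: +30 → 30 < 110
  Kent: +20 → 20 < 30
No further defaults.

50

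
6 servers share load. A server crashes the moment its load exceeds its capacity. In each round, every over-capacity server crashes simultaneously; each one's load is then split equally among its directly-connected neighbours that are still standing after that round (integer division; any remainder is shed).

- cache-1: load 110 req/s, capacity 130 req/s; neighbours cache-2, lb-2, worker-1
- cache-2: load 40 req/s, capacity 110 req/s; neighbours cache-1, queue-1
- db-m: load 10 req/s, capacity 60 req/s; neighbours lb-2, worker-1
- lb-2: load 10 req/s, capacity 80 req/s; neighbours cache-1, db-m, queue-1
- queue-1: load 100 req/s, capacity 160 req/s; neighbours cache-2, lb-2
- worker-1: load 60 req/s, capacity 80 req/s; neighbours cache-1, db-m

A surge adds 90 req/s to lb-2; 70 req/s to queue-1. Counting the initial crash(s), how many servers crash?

6

Round 1 — lb-2 at 100 > 80; queue-1 at 170 > 160. lb-2, queue-1 crash.
  lb-2 sheds 100 req/s to cache-1, db-m: 50 each.
    cache-1: 110+50 = 160 > 130
    db-m: 10+50 = 60 ≤ 60
  queue-1 sheds 170 req/s to cache-2: 170 each.
    cache-2: 40+170 = 210 > 110
Round 2 — cache-1, cache-2 crash.
  cache-1 sheds 160 req/s to worker-1: 160 each.
    worker-1: 60+160 = 220 > 80
  cache-2 sheds 210 req/s: no online neighbours, lost.
Round 3 — worker-1 crashes.
  worker-1 sheds 220 req/s to db-m: 220 each.
    db-m: 60+220 = 280 > 60
Round 4 — db-m crashes.
  db-m sheds 280 req/s: no online neighbours, lost.
No further crashes.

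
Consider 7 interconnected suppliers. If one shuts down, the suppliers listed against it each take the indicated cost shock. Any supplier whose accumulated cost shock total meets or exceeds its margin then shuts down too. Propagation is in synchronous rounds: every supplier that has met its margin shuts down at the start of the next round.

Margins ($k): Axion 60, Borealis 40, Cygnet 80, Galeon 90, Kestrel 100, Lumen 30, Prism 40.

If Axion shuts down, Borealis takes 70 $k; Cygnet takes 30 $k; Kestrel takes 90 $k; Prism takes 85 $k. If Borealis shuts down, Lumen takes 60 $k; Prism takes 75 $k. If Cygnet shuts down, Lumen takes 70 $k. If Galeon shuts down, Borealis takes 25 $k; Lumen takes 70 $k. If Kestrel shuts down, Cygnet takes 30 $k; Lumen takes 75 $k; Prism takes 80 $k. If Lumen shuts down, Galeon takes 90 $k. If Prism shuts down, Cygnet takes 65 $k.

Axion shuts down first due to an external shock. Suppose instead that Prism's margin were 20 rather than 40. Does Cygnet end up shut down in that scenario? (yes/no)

With Prism's margin at 20:
Round 1 — Axion shuts down (initial).
  Borealis: +70 → 70 ≥ 40
  Cygnet: +30 → 30 < 80
  Kestrel: +90 → 90 < 100
  Prism: +85 → 85 ≥ 20
Round 2 — Borealis, Prism shut down.
  Cygnet: +65 → 95 ≥ 80
  Lumen: +60 → 60 ≥ 30
Round 3 — Cygnet, Lumen shut down.
  Galeon: +90 → 90 ≥ 90
Round 4 — Galeon shuts down.
No further shutdowns.

yes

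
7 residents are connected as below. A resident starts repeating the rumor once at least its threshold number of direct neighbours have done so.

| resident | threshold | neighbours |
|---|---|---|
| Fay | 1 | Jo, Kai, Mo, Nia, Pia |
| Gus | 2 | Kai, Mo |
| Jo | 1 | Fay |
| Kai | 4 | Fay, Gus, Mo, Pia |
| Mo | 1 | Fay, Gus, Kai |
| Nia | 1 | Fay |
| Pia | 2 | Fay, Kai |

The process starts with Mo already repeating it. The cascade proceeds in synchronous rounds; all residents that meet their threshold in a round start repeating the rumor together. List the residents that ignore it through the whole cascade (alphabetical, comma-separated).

Round 1 — Mo starts repeating the rumor (initial).
Round 2 — checking thresholds:
  Fay: 1 of 5 neighbours ≥ 1, starts repeating the rumor.
  Gus: 1 of 2 neighbours < 2, not yet.
  Kai: 1 of 4 neighbours < 4, not yet.
Round 3 — checking thresholds:
  Gus: 1 of 2 neighbours < 2, not yet.
  Jo: 1 of 1 neighbours ≥ 1, starts repeating the rumor.
  Kai: 2 of 4 neighbours < 4, not yet.
  Nia: 1 of 1 neighbours ≥ 1, starts repeating the rumor.
  Pia: 1 of 2 neighbours < 2, not yet.
Round 4 — no new spreads; cascade stops.

Gus, Kai, Pia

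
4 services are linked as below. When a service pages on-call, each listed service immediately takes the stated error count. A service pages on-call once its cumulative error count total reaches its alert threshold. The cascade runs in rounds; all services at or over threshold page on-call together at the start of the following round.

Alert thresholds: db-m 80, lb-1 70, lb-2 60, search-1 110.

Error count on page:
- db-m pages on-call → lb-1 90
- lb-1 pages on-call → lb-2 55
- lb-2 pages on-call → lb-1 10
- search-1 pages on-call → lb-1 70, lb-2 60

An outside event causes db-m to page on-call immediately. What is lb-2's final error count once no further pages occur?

55

Round 1 — db-m pages on-call (initial).
  lb-1: +90 → 90 ≥ 70
Round 2 — lb-1 pages on-call.
  lb-2: +55 → 55 < 60
No further pages.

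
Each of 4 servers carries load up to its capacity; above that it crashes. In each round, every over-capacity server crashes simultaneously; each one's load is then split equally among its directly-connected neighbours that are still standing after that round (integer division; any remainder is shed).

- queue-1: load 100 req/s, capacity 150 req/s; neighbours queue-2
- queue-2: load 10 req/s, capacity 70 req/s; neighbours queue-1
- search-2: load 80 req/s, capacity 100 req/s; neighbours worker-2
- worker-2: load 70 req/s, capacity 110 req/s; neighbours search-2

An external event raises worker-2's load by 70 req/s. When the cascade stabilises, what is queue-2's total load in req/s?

Round 1 — worker-2 at 140 > 110. worker-2 crashes.
  worker-2 sheds 140 req/s to search-2: 140 each.
    search-2: 80+140 = 220 > 100
Round 2 — search-2 crashes.
  search-2 sheds 220 req/s: no online neighbours, lost.
No further crashes.

10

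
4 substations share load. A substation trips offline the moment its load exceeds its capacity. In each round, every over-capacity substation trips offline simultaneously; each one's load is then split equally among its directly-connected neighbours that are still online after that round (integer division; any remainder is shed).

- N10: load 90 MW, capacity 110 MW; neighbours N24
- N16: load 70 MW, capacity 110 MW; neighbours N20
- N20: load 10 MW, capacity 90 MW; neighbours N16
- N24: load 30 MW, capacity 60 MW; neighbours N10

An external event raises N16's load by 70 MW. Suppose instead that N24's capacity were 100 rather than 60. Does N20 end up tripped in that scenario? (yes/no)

With N24's capacity at 100:
Round 1 — N16 at 140 > 110. N16 trips offline.
  N16 sheds 140 MW to N20: 140 each.
    N20: 10+140 = 150 > 90
Round 2 — N20 trips offline.
  N20 sheds 150 MW: no online neighbours, lost.
No further trips.

yes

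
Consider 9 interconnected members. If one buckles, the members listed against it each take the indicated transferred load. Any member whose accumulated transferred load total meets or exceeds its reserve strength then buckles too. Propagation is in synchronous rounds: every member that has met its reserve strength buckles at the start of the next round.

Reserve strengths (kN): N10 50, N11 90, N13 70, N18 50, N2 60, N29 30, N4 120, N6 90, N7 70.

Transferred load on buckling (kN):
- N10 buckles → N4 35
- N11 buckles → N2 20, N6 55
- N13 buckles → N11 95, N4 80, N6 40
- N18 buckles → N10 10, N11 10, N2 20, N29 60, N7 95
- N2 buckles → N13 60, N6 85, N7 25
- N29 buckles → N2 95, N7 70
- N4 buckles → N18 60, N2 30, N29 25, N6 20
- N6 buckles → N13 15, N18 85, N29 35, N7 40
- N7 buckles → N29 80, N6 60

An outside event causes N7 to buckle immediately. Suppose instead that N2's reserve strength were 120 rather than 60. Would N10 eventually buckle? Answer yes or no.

With N2's reserve strength at 120:
Round 1 — N7 buckles (initial).
  N29: +80 → 80 ≥ 30
  N6: +60 → 60 < 90
Round 2 — N29 buckles.
  N2: +95 → 95 < 120
No further bucklings.

no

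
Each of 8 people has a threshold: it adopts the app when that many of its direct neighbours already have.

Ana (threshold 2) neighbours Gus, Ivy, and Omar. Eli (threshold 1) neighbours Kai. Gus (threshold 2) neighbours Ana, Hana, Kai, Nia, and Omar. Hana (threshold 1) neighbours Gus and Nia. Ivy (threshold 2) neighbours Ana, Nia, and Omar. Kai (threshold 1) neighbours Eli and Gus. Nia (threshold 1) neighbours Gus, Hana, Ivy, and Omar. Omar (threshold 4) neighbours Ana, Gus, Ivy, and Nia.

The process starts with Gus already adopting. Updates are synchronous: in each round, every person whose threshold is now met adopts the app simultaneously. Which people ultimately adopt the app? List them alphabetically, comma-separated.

Eli, Gus, Hana, Kai, Nia

Round 1 — Gus adopts the app (initial).
Round 2 — checking thresholds:
  Ana: 1 of 3 neighbours < 2, not yet.
  Hana: 1 of 2 neighbours ≥ 1, adopts the app.
  Kai: 1 of 2 neighbours ≥ 1, adopts the app.
  Nia: 1 of 4 neighbours ≥ 1, adopts the app.
  Omar: 1 of 4 neighbours < 4, not yet.
Round 3 — checking thresholds:
  Ana: 1 of 3 neighbours < 2, not yet.
  Eli: 1 of 1 neighbours ≥ 1, adopts the app.
  Ivy: 1 of 3 neighbours < 2, not yet.
  Omar: 2 of 4 neighbours < 4, not yet.
Round 4 — no new adoptions; cascade stops.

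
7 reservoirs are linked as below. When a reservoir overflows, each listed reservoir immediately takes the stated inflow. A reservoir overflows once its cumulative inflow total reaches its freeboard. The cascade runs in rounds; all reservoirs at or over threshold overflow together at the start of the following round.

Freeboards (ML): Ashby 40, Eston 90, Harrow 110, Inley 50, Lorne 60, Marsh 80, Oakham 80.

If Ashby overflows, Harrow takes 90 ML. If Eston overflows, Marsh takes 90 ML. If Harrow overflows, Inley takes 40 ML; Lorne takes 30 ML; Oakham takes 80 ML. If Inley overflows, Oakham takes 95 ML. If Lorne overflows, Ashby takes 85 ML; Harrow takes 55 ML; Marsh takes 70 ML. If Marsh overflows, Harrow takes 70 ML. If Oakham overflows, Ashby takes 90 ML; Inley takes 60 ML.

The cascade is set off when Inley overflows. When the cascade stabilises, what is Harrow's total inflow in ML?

90

Round 1 — Inley overflows (initial).
  Oakham: +95 → 95 ≥ 80
Round 2 — Oakham overflows.
  Ashby: +90 → 90 ≥ 40
Round 3 — Ashby overflows.
  Harrow: +90 → 90 < 110
No further overflows.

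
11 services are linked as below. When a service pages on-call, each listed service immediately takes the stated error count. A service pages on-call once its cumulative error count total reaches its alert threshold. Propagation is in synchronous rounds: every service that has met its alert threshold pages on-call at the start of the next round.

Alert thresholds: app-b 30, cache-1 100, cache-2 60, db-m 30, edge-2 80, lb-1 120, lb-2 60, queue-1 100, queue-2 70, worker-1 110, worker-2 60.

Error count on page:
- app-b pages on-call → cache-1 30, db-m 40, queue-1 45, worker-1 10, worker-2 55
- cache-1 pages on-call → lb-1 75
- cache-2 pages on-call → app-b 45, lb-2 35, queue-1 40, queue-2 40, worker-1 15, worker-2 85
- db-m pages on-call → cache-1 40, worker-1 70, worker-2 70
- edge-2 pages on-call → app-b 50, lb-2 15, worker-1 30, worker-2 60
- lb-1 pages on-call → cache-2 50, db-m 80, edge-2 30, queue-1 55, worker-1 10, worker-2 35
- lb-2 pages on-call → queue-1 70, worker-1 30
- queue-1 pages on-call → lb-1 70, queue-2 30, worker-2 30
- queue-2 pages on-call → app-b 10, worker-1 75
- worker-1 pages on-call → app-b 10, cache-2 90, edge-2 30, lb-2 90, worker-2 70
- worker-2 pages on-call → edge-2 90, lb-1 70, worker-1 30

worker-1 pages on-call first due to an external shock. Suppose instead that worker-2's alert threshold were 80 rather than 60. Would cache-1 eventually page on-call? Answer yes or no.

With worker-2's alert threshold at 80:
Round 1 — worker-1 pages on-call (initial).
  app-b: +10 → 10 < 30
  cache-2: +90 → 90 ≥ 60
  edge-2: +30 → 30 < 80
  lb-2: +90 → 90 ≥ 60
  worker-2: +70 → 70 < 80
Round 2 — cache-2, lb-2 page on-call.
  app-b: +45 → 55 ≥ 30
  queue-1: +40+70 → 110 ≥ 100
  queue-2: +40 → 40 < 70
  worker-2: +85 → 155 ≥ 80
Round 3 — app-b, queue-1, worker-2 page on-call.
  cache-1: +30 → 30 < 100
  db-m: +40 → 40 ≥ 30
  edge-2: +90 → 120 ≥ 80
  lb-1: +70+70 → 140 ≥ 120
  queue-2: +30 → 70 ≥ 70
Round 4 — db-m, edge-2, lb-1, queue-2 page on-call.
  cache-1: +40 → 70 < 100
No further pages.

no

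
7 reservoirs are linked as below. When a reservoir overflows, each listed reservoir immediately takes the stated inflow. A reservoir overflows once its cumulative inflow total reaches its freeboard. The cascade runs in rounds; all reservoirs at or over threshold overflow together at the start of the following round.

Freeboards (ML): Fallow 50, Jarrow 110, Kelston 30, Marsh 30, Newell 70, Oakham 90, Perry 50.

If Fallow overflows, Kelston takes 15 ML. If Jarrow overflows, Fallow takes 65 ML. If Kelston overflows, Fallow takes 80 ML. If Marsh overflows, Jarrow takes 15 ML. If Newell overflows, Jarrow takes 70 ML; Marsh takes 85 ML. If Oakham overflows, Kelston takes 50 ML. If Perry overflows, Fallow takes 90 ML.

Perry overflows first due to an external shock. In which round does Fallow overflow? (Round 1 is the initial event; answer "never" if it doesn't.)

Round 1 — Perry overflows (initial).
  Fallow: +90 → 90 ≥ 50
Round 2 — Fallow overflows.
  Kelston: +15 → 15 < 30
No further overflows.

2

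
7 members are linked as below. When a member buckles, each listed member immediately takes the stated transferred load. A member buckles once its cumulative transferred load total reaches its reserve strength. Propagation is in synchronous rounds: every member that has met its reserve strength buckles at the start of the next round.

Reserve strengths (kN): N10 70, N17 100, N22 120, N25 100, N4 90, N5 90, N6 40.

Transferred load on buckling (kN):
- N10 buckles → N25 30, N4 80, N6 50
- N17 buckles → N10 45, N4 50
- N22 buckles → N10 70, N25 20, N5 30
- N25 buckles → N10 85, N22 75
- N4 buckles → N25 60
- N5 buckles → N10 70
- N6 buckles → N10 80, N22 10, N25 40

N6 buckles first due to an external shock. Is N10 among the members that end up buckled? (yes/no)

Round 1 — N6 buckles (initial).
  N10: +80 → 80 ≥ 70
  N22: +10 → 10 < 120
  N25: +40 → 40 < 100
Round 2 — N10 buckles.
  N25: +30 → 70 < 100
  N4: +80 → 80 < 90
No further bucklings.

yes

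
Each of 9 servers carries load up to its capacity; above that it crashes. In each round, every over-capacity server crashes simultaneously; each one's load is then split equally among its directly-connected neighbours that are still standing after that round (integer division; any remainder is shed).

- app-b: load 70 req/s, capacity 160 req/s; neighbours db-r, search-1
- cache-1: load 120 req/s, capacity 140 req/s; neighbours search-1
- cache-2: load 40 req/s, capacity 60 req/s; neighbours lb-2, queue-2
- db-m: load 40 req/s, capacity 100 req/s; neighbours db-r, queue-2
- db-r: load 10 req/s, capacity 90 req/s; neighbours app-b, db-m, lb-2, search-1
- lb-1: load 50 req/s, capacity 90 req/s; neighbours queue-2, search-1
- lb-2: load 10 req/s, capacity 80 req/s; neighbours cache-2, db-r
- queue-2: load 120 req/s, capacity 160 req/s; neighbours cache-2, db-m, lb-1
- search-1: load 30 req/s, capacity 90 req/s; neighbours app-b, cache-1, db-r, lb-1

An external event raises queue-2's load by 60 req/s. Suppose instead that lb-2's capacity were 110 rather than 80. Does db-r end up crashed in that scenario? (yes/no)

no

With lb-2's capacity at 110:
Round 1 — queue-2 at 180 > 160. queue-2 crashes.
  queue-2 sheds 180 req/s to cache-2, db-m, lb-1: 60 each.
    cache-2: 40+60 = 100 > 60
    db-m: 40+60 = 100 ≤ 100
    lb-1: 50+60 = 110 > 90
Round 2 — cache-2, lb-1 crash.
  cache-2 sheds 100 req/s to lb-2: 100 each.
    lb-2: 10+100 = 110 ≤ 110
  lb-1 sheds 110 req/s to search-1: 110 each.
    search-1: 30+110 = 140 > 90
Round 3 — search-1 crashes.
  search-1 sheds 140 req/s to app-b, cache-1, db-r: 46 each (2 lost).
    app-b: 70+46 = 116 ≤ 160
    cache-1: 120+46 = 166 > 140
    db-r: 10+46 = 56 ≤ 90
Round 4 — cache-1 crashes.
  cache-1 sheds 166 req/s: no online neighbours, lost.
No further crashes.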